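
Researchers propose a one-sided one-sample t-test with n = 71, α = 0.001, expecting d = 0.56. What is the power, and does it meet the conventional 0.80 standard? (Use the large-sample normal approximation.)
Power ≈ 0.95; the study is adequately powered (power ≥ 0.80)

Power calculation (one-sample t-test, normal approximation):
z_β = d · √n - z_α
z_β = 0.56 · √71 - 3.090
z_β = 0.56 · 8.426 - 3.090
z_β = 1.628

Power = Φ(z_β) = Φ(1.628) ≈ 0.948

Effect size d = 0.56 is medium by Cohen's convention (0.2/0.5/0.8).

Threshold: power ≥ 0.80 is conventionally adequate.
Power ≈ 0.95 → the study is adequately powered (power ≥ 0.80).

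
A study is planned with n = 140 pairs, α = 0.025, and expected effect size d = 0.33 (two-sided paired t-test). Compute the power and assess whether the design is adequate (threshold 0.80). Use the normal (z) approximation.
Power ≈ 0.95; the study is adequately powered (power ≥ 0.80)

Power calculation (paired t-test, normal approximation):
z_β = d · √n - z_{α/2}
z_β = 0.33 · √140 - 2.241
z_β = 0.33 · 11.832 - 2.241
z_β = 1.663

Power = Φ(z_β) = Φ(1.663) ≈ 0.952

Effect size d = 0.33 is small by Cohen's convention (0.2/0.5/0.8).

Threshold: power ≥ 0.80 is conventionally adequate.
Power ≈ 0.95 → the study is adequately powered (power ≥ 0.80).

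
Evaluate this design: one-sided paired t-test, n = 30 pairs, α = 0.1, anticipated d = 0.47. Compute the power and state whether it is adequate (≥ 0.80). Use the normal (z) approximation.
Power ≈ 0.90; the study is adequately powered (power ≥ 0.80)

Power calculation (paired t-test, normal approximation):
z_β = d · √n - z_α
z_β = 0.47 · √30 - 1.282
z_β = 0.47 · 5.477 - 1.282
z_β = 1.293

Power = Φ(z_β) = Φ(1.293) ≈ 0.902

Effect size d = 0.47 is small by Cohen's convention (0.2/0.5/0.8).

Threshold: power ≥ 0.80 is conventionally adequate.
Power ≈ 0.90 → the study is adequately powered (power ≥ 0.80).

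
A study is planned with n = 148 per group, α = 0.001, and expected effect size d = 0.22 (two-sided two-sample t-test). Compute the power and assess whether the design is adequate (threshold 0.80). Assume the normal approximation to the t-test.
Power ≈ 0.08; the study is underpowered (power < 0.80)

Power calculation (two-sample t-test, normal approximation):
z_β = d · √(n/2) - z_{α/2}
z_β = 0.22 · √(148/2) - 3.291
z_β = 0.22 · 8.602 - 3.291
z_β = -1.398

Power = Φ(z_β) = Φ(-1.398) ≈ 0.081

Effect size d = 0.22 is small by Cohen's convention (0.2/0.5/0.8).

Threshold: power ≥ 0.80 is conventionally adequate.
Power ≈ 0.08 → the study is underpowered (power < 0.80).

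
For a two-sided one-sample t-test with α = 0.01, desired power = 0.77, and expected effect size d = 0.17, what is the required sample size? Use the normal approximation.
n = 381

Sample size formula (one-sample t-test, normal approximation):
n = ((z_{α/2} + z_β) / d)²

z_{α/2} = 2.576 (for α = 0.01, two-sided)
z_β = 0.739 (for power = 0.77)
d = 0.17

n = ((2.576 + 0.739) / 0.17)²
n = (19.500)²
n ≈ 380.25
Round up to the next whole number: n = 381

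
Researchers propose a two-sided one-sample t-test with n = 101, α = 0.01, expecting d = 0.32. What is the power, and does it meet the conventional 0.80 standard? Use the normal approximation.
Power ≈ 0.74; the study is underpowered (power < 0.80)

Power calculation (one-sample t-test, normal approximation):
z_β = d · √n - z_{α/2}
z_β = 0.32 · √101 - 2.576
z_β = 0.32 · 10.050 - 2.576
z_β = 0.640

Power = Φ(z_β) = Φ(0.640) ≈ 0.739

Effect size d = 0.32 is small by Cohen's convention (0.2/0.5/0.8).

Threshold: power ≥ 0.80 is conventionally adequate.
Power ≈ 0.74 → the study is underpowered (power < 0.80).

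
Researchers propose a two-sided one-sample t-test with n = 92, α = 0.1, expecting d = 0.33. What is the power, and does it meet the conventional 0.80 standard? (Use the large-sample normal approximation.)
Power ≈ 0.94; the study is adequately powered (power ≥ 0.80)

Power calculation (one-sample t-test, normal approximation):
z_β = d · √n - z_{α/2}
z_β = 0.33 · √92 - 1.645
z_β = 0.33 · 9.592 - 1.645
z_β = 1.520

Power = Φ(z_β) = Φ(1.520) ≈ 0.936

Effect size d = 0.33 is small by Cohen's convention (0.2/0.5/0.8).

Threshold: power ≥ 0.80 is conventionally adequate.
Power ≈ 0.94 → the study is adequately powered (power ≥ 0.80).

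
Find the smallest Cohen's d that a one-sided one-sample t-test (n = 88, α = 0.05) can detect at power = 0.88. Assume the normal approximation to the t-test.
d ≈ 0.30

Minimum detectable effect (one-sample t-test, normal approximation):
d = (z_α + z_β) / √n
d = (1.645 + 1.175) / √88
d = 2.820 / 9.381
d ≈ 0.30

By Cohen's convention (0.2 small / 0.5 medium / 0.8 large): small effect.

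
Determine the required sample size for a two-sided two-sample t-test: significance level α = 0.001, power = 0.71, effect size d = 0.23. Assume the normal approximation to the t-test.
n = 559 per group

Sample size formula (two-sample t-test, normal approximation):
n = 2 · ((z_{α/2} + z_β) / d)²

z_{α/2} = 3.291 (for α = 0.001, two-sided)
z_β = 0.553 (for power = 0.71)
d = 0.23

n = 2 · ((3.291 + 0.553) / 0.23)²
n = 2 · (16.713)²
n ≈ 558.65
Round up to the next whole number: n = 559 per group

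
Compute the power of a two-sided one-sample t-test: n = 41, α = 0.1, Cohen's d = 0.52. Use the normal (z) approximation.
Power ≈ 0.95

Power calculation (one-sample t-test, normal approximation):
z_β = d · √n - z_{α/2}
z_β = 0.52 · √41 - 1.645
z_β = 0.52 · 6.403 - 1.645
z_β = 1.685

Power = Φ(z_β) = Φ(1.685) ≈ 0.954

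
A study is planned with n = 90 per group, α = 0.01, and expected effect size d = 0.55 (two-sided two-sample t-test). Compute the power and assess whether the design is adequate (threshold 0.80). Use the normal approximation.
Power ≈ 0.87; the study is adequately powered (power ≥ 0.80)

Power calculation (two-sample t-test, normal approximation):
z_β = d · √(n/2) - z_{α/2}
z_β = 0.55 · √(90/2) - 2.576
z_β = 0.55 · 6.708 - 2.576
z_β = 1.114

Power = Φ(z_β) = Φ(1.114) ≈ 0.867

Effect size d = 0.55 is medium by Cohen's convention (0.2/0.5/0.8).

Threshold: power ≥ 0.80 is conventionally adequate.
Power ≈ 0.87 → the study is adequately powered (power ≥ 0.80).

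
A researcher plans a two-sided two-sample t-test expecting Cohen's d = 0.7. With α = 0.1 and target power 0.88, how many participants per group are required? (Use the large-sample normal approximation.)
n = 33 per group

Sample size formula (two-sample t-test, normal approximation):
n = 2 · ((z_{α/2} + z_β) / d)²

z_{α/2} = 1.645 (for α = 0.1, two-sided)
z_β = 1.175 (for power = 0.88)
d = 0.7

n = 2 · ((1.645 + 1.175) / 0.7)²
n = 2 · (4.029)²
n ≈ 32.47
Round up to the next whole number: n = 33 per group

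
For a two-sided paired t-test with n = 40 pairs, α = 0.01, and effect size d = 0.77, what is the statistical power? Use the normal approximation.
Power ≈ 0.99

Power calculation (paired t-test, normal approximation):
z_β = d · √n - z_{α/2}
z_β = 0.77 · √40 - 2.576
z_β = 0.77 · 6.325 - 2.576
z_β = 2.294

Power = Φ(z_β) = Φ(2.294) ≈ 0.989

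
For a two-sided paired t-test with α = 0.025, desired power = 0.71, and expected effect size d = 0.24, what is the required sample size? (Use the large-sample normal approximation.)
n = 136 pairs

Sample size formula (paired t-test, normal approximation):
n = ((z_{α/2} + z_β) / d)²

z_{α/2} = 2.241 (for α = 0.025, two-sided)
z_β = 0.553 (for power = 0.71)
d = 0.24

n = ((2.241 + 0.553) / 0.24)²
n = (11.642)²
n ≈ 135.54
Round up to the next whole number: n = 136 pairs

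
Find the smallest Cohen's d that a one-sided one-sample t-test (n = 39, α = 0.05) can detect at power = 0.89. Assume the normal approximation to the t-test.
d ≈ 0.46

Minimum detectable effect (one-sample t-test, normal approximation):
d = (z_α + z_β) / √n
d = (1.645 + 1.227) / √39
d = 2.871 / 6.245
d ≈ 0.46

By Cohen's convention (0.2 small / 0.5 medium / 0.8 large): small effect.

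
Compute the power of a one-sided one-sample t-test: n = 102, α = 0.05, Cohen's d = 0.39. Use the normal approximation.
Power ≈ 0.99

Power calculation (one-sample t-test, normal approximation):
z_β = d · √n - z_α
z_β = 0.39 · √102 - 1.645
z_β = 0.39 · 10.100 - 1.645
z_β = 2.294

Power = Φ(z_β) = Φ(2.294) ≈ 0.989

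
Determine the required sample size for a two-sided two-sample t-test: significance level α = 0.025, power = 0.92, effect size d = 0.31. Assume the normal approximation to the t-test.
n = 277 per group

Sample size formula (two-sample t-test, normal approximation):
n = 2 · ((z_{α/2} + z_β) / d)²

z_{α/2} = 2.241 (for α = 0.025, two-sided)
z_β = 1.405 (for power = 0.92)
d = 0.31

n = 2 · ((2.241 + 1.405) / 0.31)²
n = 2 · (11.761)²
n ≈ 276.64
Round up to the next whole number: n = 277 per group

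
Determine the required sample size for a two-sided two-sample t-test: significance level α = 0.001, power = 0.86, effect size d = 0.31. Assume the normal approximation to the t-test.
n = 398 per group

Sample size formula (two-sample t-test, normal approximation):
n = 2 · ((z_{α/2} + z_β) / d)²

z_{α/2} = 3.291 (for α = 0.001, two-sided)
z_β = 1.080 (for power = 0.86)
d = 0.31

n = 2 · ((3.291 + 1.080) / 0.31)²
n = 2 · (14.100)²
n ≈ 397.62
Round up to the next whole number: n = 398 per group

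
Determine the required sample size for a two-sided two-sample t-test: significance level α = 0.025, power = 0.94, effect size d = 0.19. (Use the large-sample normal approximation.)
n = 799 per group

Sample size formula (two-sample t-test, normal approximation):
n = 2 · ((z_{α/2} + z_β) / d)²

z_{α/2} = 2.241 (for α = 0.025, two-sided)
z_β = 1.555 (for power = 0.94)
d = 0.19

n = 2 · ((2.241 + 1.555) / 0.19)²
n = 2 · (19.979)²
n ≈ 798.32
Round up to the next whole number: n = 799 per group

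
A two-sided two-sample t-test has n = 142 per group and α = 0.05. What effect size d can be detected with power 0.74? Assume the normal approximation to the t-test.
d ≈ 0.31

Minimum detectable effect (two-sample t-test, normal approximation):
d = (z_{α/2} + z_β) / √(n/2)
d = (1.960 + 0.643) / √(142/2)
d = 2.603 / 8.426
d ≈ 0.31

By Cohen's convention (0.2 small / 0.5 medium / 0.8 large): small effect.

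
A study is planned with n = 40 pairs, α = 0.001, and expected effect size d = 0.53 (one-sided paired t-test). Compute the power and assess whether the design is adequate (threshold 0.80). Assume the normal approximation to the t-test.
Power ≈ 0.60; the study is underpowered (power < 0.80)

Power calculation (paired t-test, normal approximation):
z_β = d · √n - z_α
z_β = 0.53 · √40 - 3.090
z_β = 0.53 · 6.325 - 3.090
z_β = 0.262

Power = Φ(z_β) = Φ(0.262) ≈ 0.603

Effect size d = 0.53 is medium by Cohen's convention (0.2/0.5/0.8).

Threshold: power ≥ 0.80 is conventionally adequate.
Power ≈ 0.60 → the study is underpowered (power < 0.80).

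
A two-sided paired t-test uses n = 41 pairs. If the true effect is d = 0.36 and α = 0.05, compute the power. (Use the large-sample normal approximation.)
Power ≈ 0.64

Power calculation (paired t-test, normal approximation):
z_β = d · √n - z_{α/2}
z_β = 0.36 · √41 - 1.960
z_β = 0.36 · 6.403 - 1.960
z_β = 0.345

Power = Φ(z_β) = Φ(0.345) ≈ 0.635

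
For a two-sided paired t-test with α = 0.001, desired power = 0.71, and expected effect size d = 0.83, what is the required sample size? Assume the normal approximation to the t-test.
n = 22 pairs

Sample size formula (paired t-test, normal approximation):
n = ((z_{α/2} + z_β) / d)²

z_{α/2} = 3.291 (for α = 0.001, two-sided)
z_β = 0.553 (for power = 0.71)
d = 0.83

n = ((3.291 + 0.553) / 0.83)²
n = (4.631)²
n ≈ 21.45
Round up to the next whole number: n = 22 pairs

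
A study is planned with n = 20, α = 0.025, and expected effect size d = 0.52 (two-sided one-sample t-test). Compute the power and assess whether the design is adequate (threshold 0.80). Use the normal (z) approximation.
Power ≈ 0.53; the study is underpowered (power < 0.80)

Power calculation (one-sample t-test, normal approximation):
z_β = d · √n - z_{α/2}
z_β = 0.52 · √20 - 2.241
z_β = 0.52 · 4.472 - 2.241
z_β = 0.084

Power = Φ(z_β) = Φ(0.084) ≈ 0.534

Effect size d = 0.52 is medium by Cohen's convention (0.2/0.5/0.8).

Threshold: power ≥ 0.80 is conventionally adequate.
Power ≈ 0.53 → the study is underpowered (power < 0.80).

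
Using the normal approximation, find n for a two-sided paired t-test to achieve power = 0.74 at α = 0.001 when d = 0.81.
n = 24 pairs

Sample size formula (paired t-test, normal approximation):
n = ((z_{α/2} + z_β) / d)²

z_{α/2} = 3.291 (for α = 0.001, two-sided)
z_β = 0.643 (for power = 0.74)
d = 0.81

n = ((3.291 + 0.643) / 0.81)²
n = (4.857)²
n ≈ 23.59
Round up to the next whole number: n = 24 pairs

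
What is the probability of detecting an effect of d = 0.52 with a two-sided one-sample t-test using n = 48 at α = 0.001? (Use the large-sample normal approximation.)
Power ≈ 0.62

Power calculation (one-sample t-test, normal approximation):
z_β = d · √n - z_{α/2}
z_β = 0.52 · √48 - 3.291
z_β = 0.52 · 6.928 - 3.291
z_β = 0.312

Power = Φ(z_β) = Φ(0.312) ≈ 0.623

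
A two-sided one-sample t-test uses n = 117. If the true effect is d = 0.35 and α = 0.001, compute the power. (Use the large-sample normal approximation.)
Power ≈ 0.69

Power calculation (one-sample t-test, normal approximation):
z_β = d · √n - z_{α/2}
z_β = 0.35 · √117 - 3.291
z_β = 0.35 · 10.817 - 3.291
z_β = 0.495

Power = Φ(z_β) = Φ(0.495) ≈ 0.690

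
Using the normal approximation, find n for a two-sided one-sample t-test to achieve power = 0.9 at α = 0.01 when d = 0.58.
n = 45

Sample size formula (one-sample t-test, normal approximation):
n = ((z_{α/2} + z_β) / d)²

z_{α/2} = 2.576 (for α = 0.01, two-sided)
z_β = 1.282 (for power = 0.9)
d = 0.58

n = ((2.576 + 1.282) / 0.58)²
n = (6.652)²
n ≈ 44.25
Round up to the next whole number: n = 45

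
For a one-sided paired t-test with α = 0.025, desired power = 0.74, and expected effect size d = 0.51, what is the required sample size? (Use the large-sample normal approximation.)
n = 27 pairs

Sample size formula (paired t-test, normal approximation):
n = ((z_α + z_β) / d)²

z_α = 1.960 (for α = 0.025, one-sided)
z_β = 0.643 (for power = 0.74)
d = 0.51

n = ((1.960 + 0.643) / 0.51)²
n = (5.104)²
n ≈ 26.05
Round up to the next whole number: n = 27 pairs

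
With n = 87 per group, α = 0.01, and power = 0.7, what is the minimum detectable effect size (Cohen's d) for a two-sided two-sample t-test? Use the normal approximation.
d ≈ 0.47

Minimum detectable effect (two-sample t-test, normal approximation):
d = (z_{α/2} + z_β) / √(n/2)
d = (2.576 + 0.524) / √(87/2)
d = 3.100 / 6.595
d ≈ 0.47

By Cohen's convention (0.2 small / 0.5 medium / 0.8 large): small effect.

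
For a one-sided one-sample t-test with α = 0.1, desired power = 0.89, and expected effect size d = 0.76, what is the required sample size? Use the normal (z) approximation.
n = 11

Sample size formula (one-sample t-test, normal approximation):
n = ((z_α + z_β) / d)²

z_α = 1.282 (for α = 0.1, one-sided)
z_β = 1.227 (for power = 0.89)
d = 0.76

n = ((1.282 + 1.227) / 0.76)²
n = (3.301)²
n ≈ 10.90
Round up to the next whole number: n = 11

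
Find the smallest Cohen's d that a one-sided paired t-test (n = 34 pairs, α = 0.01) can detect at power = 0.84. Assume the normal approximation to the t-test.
d ≈ 0.57

Minimum detectable effect (paired t-test, normal approximation):
d = (z_α + z_β) / √n
d = (2.326 + 0.994) / √34
d = 3.321 / 5.831
d ≈ 0.57

By Cohen's convention (0.2 small / 0.5 medium / 0.8 large): medium effect.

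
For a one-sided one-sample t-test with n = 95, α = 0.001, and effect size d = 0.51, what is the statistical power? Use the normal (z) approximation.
Power ≈ 0.97

Power calculation (one-sample t-test, normal approximation):
z_β = d · √n - z_α
z_β = 0.51 · √95 - 3.090
z_β = 0.51 · 9.747 - 3.090
z_β = 1.881

Power = Φ(z_β) = Φ(1.881) ≈ 0.970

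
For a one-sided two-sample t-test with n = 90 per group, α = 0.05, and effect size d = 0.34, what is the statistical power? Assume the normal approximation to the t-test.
Power ≈ 0.74

Power calculation (two-sample t-test, normal approximation):
z_β = d · √(n/2) - z_α
z_β = 0.34 · √(90/2) - 1.645
z_β = 0.34 · 6.708 - 1.645
z_β = 0.636

Power = Φ(z_β) = Φ(0.636) ≈ 0.738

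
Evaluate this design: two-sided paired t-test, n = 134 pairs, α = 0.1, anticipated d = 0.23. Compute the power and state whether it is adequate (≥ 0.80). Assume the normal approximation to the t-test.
Power ≈ 0.85; the study is adequately powered (power ≥ 0.80)

Power calculation (paired t-test, normal approximation):
z_β = d · √n - z_{α/2}
z_β = 0.23 · √134 - 1.645
z_β = 0.23 · 11.576 - 1.645
z_β = 1.018

Power = Φ(z_β) = Φ(1.018) ≈ 0.846

Effect size d = 0.23 is small by Cohen's convention (0.2/0.5/0.8).

Threshold: power ≥ 0.80 is conventionally adequate.
Power ≈ 0.85 → the study is adequately powered (power ≥ 0.80).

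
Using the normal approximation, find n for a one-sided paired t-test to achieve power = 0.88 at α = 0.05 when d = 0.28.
n = 102 pairs

Sample size formula (paired t-test, normal approximation):
n = ((z_α + z_β) / d)²

z_α = 1.645 (for α = 0.05, one-sided)
z_β = 1.175 (for power = 0.88)
d = 0.28

n = ((1.645 + 1.175) / 0.28)²
n = (10.071)²
n ≈ 101.43
Round up to the next whole number: n = 102 pairs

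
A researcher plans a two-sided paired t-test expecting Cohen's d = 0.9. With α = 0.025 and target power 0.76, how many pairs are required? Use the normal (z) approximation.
n = 11 pairs

Sample size formula (paired t-test, normal approximation):
n = ((z_{α/2} + z_β) / d)²

z_{α/2} = 2.241 (for α = 0.025, two-sided)
z_β = 0.706 (for power = 0.76)
d = 0.9

n = ((2.241 + 0.706) / 0.9)²
n = (3.274)²
n ≈ 10.72
Round up to the next whole number: n = 11 pairs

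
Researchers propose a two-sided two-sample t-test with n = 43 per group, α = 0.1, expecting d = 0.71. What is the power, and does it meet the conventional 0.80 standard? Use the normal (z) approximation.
Power ≈ 0.95; the study is adequately powered (power ≥ 0.80)

Power calculation (two-sample t-test, normal approximation):
z_β = d · √(n/2) - z_{α/2}
z_β = 0.71 · √(43/2) - 1.645
z_β = 0.71 · 4.637 - 1.645
z_β = 1.647

Power = Φ(z_β) = Φ(1.647) ≈ 0.950

Effect size d = 0.71 is medium by Cohen's convention (0.2/0.5/0.8).

Threshold: power ≥ 0.80 is conventionally adequate.
Power ≈ 0.95 → the study is adequately powered (power ≥ 0.80).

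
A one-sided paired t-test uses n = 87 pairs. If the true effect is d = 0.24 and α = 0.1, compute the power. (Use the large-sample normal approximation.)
Power ≈ 0.83

Power calculation (paired t-test, normal approximation):
z_β = d · √n - z_α
z_β = 0.24 · √87 - 1.282
z_β = 0.24 · 9.327 - 1.282
z_β = 0.957

Power = Φ(z_β) = Φ(0.957) ≈ 0.831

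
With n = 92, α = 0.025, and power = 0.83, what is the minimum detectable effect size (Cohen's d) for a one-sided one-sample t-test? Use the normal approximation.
d ≈ 0.30

Minimum detectable effect (one-sample t-test, normal approximation):
d = (z_α + z_β) / √n
d = (1.960 + 0.954) / √92
d = 2.914 / 9.592
d ≈ 0.30

By Cohen's convention (0.2 small / 0.5 medium / 0.8 large): small effect.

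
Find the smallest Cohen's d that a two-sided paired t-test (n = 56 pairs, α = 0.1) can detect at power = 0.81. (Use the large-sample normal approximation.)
d ≈ 0.34

Minimum detectable effect (paired t-test, normal approximation):
d = (z_{α/2} + z_β) / √n
d = (1.645 + 0.878) / √56
d = 2.523 / 7.483
d ≈ 0.34

By Cohen's convention (0.2 small / 0.5 medium / 0.8 large): small effect.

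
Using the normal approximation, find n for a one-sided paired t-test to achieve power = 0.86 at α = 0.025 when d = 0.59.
n = 27 pairs

Sample size formula (paired t-test, normal approximation):
n = ((z_α + z_β) / d)²

z_α = 1.960 (for α = 0.025, one-sided)
z_β = 1.080 (for power = 0.86)
d = 0.59

n = ((1.960 + 1.080) / 0.59)²
n = (5.153)²
n ≈ 26.55
Round up to the next whole number: n = 27 pairs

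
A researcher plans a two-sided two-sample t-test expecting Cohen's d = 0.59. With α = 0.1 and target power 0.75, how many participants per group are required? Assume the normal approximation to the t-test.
n = 31 per group

Sample size formula (two-sample t-test, normal approximation):
n = 2 · ((z_{α/2} + z_β) / d)²

z_{α/2} = 1.645 (for α = 0.1, two-sided)
z_β = 0.674 (for power = 0.75)
d = 0.59

n = 2 · ((1.645 + 0.674) / 0.59)²
n = 2 · (3.931)²
n ≈ 30.91
Round up to the next whole number: n = 31 per group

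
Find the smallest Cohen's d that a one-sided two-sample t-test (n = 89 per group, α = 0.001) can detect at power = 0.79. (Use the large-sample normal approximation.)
d ≈ 0.58

Minimum detectable effect (two-sample t-test, normal approximation):
d = (z_α + z_β) / √(n/2)
d = (3.090 + 0.806) / √(89/2)
d = 3.897 / 6.671
d ≈ 0.58

By Cohen's convention (0.2 small / 0.5 medium / 0.8 large): medium effect.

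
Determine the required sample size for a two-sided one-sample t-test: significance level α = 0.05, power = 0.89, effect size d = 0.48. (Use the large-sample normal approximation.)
n = 45

Sample size formula (one-sample t-test, normal approximation):
n = ((z_{α/2} + z_β) / d)²

z_{α/2} = 1.960 (for α = 0.05, two-sided)
z_β = 1.227 (for power = 0.89)
d = 0.48

n = ((1.960 + 1.227) / 0.48)²
n = (6.640)²
n ≈ 44.09
Round up to the next whole number: n = 45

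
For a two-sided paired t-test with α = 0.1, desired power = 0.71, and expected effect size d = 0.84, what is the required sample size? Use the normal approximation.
n = 7 pairs

Sample size formula (paired t-test, normal approximation):
n = ((z_{α/2} + z_β) / d)²

z_{α/2} = 1.645 (for α = 0.1, two-sided)
z_β = 0.553 (for power = 0.71)
d = 0.84

n = ((1.645 + 0.553) / 0.84)²
n = (2.617)²
n ≈ 6.85
Round up to the next whole number: n = 7 pairs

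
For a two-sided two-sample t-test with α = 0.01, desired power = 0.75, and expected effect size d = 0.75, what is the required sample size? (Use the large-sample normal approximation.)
n = 38 per group

Sample size formula (two-sample t-test, normal approximation):
n = 2 · ((z_{α/2} + z_β) / d)²

z_{α/2} = 2.576 (for α = 0.01, two-sided)
z_β = 0.674 (for power = 0.75)
d = 0.75

n = 2 · ((2.576 + 0.674) / 0.75)²
n = 2 · (4.333)²
n ≈ 37.55
Round up to the next whole number: n = 38 per group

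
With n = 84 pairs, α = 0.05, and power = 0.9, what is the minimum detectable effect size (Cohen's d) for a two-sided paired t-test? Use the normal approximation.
d ≈ 0.35

Minimum detectable effect (paired t-test, normal approximation):
d = (z_{α/2} + z_β) / √n
d = (1.960 + 1.282) / √84
d = 3.242 / 9.165
d ≈ 0.35

By Cohen's convention (0.2 small / 0.5 medium / 0.8 large): small effect.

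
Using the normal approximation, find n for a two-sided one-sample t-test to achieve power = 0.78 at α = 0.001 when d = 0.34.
n = 143

Sample size formula (one-sample t-test, normal approximation):
n = ((z_{α/2} + z_β) / d)²

z_{α/2} = 3.291 (for α = 0.001, two-sided)
z_β = 0.772 (for power = 0.78)
d = 0.34

n = ((3.291 + 0.772) / 0.34)²
n = (11.950)²
n ≈ 142.80
Round up to the next whole number: n = 143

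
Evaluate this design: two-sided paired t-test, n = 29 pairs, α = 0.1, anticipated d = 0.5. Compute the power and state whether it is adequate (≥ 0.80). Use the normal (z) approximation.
Power ≈ 0.85; the study is adequately powered (power ≥ 0.80)

Power calculation (paired t-test, normal approximation):
z_β = d · √n - z_{α/2}
z_β = 0.5 · √29 - 1.645
z_β = 0.5 · 5.385 - 1.645
z_β = 1.048

Power = Φ(z_β) = Φ(1.048) ≈ 0.853

Effect size d = 0.5 is medium by Cohen's convention (0.2/0.5/0.8).

Threshold: power ≥ 0.80 is conventionally adequate.
Power ≈ 0.85 → the study is adequately powered (power ≥ 0.80).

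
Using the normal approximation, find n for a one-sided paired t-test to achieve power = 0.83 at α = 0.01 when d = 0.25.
n = 173 pairs

Sample size formula (paired t-test, normal approximation):
n = ((z_α + z_β) / d)²

z_α = 2.326 (for α = 0.01, one-sided)
z_β = 0.954 (for power = 0.83)
d = 0.25

n = ((2.326 + 0.954) / 0.25)²
n = (13.120)²
n ≈ 172.13
Round up to the next whole number: n = 173 pairs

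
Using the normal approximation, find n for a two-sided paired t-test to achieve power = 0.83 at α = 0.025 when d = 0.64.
n = 25 pairs

Sample size formula (paired t-test, normal approximation):
n = ((z_{α/2} + z_β) / d)²

z_{α/2} = 2.241 (for α = 0.025, two-sided)
z_β = 0.954 (for power = 0.83)
d = 0.64

n = ((2.241 + 0.954) / 0.64)²
n = (4.992)²
n ≈ 24.92
Round up to the next whole number: n = 25 pairs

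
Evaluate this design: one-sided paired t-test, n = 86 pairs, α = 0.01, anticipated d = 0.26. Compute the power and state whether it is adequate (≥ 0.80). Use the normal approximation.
Power ≈ 0.53; the study is underpowered (power < 0.80)

Power calculation (paired t-test, normal approximation):
z_β = d · √n - z_α
z_β = 0.26 · √86 - 2.326
z_β = 0.26 · 9.274 - 2.326
z_β = 0.085

Power = Φ(z_β) = Φ(0.085) ≈ 0.534

Effect size d = 0.26 is small by Cohen's convention (0.2/0.5/0.8).

Threshold: power ≥ 0.80 is conventionally adequate.
Power ≈ 0.53 → the study is underpowered (power < 0.80).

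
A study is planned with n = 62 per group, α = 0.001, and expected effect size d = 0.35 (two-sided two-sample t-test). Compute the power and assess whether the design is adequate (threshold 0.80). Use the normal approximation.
Power ≈ 0.09; the study is underpowered (power < 0.80)

Power calculation (two-sample t-test, normal approximation):
z_β = d · √(n/2) - z_{α/2}
z_β = 0.35 · √(62/2) - 3.291
z_β = 0.35 · 5.568 - 3.291
z_β = -1.342

Power = Φ(z_β) = Φ(-1.342) ≈ 0.090

Effect size d = 0.35 is small by Cohen's convention (0.2/0.5/0.8).

Threshold: power ≥ 0.80 is conventionally adequate.
Power ≈ 0.09 → the study is underpowered (power < 0.80).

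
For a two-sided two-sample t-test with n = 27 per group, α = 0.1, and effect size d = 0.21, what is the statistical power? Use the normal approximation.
Power ≈ 0.19

Power calculation (two-sample t-test, normal approximation):
z_β = d · √(n/2) - z_{α/2}
z_β = 0.21 · √(27/2) - 1.645
z_β = 0.21 · 3.674 - 1.645
z_β = -0.873

Power = Φ(z_β) = Φ(-0.873) ≈ 0.191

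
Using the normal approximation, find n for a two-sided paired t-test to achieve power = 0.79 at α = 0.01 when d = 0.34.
n = 99 pairs

Sample size formula (paired t-test, normal approximation):
n = ((z_{α/2} + z_β) / d)²

z_{α/2} = 2.576 (for α = 0.01, two-sided)
z_β = 0.806 (for power = 0.79)
d = 0.34

n = ((2.576 + 0.806) / 0.34)²
n = (9.947)²
n ≈ 98.94
Round up to the next whole number: n = 99 pairs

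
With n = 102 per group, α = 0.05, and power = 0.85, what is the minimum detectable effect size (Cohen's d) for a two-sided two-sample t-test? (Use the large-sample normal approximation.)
d ≈ 0.42

Minimum detectable effect (two-sample t-test, normal approximation):
d = (z_{α/2} + z_β) / √(n/2)
d = (1.960 + 1.036) / √(102/2)
d = 2.996 / 7.141
d ≈ 0.42

By Cohen's convention (0.2 small / 0.5 medium / 0.8 large): small effect.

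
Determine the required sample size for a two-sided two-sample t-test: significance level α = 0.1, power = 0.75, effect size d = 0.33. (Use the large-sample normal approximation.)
n = 99 per group

Sample size formula (two-sample t-test, normal approximation):
n = 2 · ((z_{α/2} + z_β) / d)²

z_{α/2} = 1.645 (for α = 0.1, two-sided)
z_β = 0.674 (for power = 0.75)
d = 0.33

n = 2 · ((1.645 + 0.674) / 0.33)²
n = 2 · (7.027)²
n ≈ 98.76
Round up to the next whole number: n = 99 per group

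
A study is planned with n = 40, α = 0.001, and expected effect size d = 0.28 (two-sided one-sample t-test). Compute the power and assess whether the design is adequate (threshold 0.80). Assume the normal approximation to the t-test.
Power ≈ 0.06; the study is underpowered (power < 0.80)

Power calculation (one-sample t-test, normal approximation):
z_β = d · √n - z_{α/2}
z_β = 0.28 · √40 - 3.291
z_β = 0.28 · 6.325 - 3.291
z_β = -1.520

Power = Φ(z_β) = Φ(-1.520) ≈ 0.064

Effect size d = 0.28 is small by Cohen's convention (0.2/0.5/0.8).

Threshold: power ≥ 0.80 is conventionally adequate.
Power ≈ 0.06 → the study is underpowered (power < 0.80).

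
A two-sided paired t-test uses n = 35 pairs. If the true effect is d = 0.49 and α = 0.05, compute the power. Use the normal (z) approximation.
Power ≈ 0.83

Power calculation (paired t-test, normal approximation):
z_β = d · √n - z_{α/2}
z_β = 0.49 · √35 - 1.960
z_β = 0.49 · 5.916 - 1.960
z_β = 0.939

Power = Φ(z_β) = Φ(0.939) ≈ 0.826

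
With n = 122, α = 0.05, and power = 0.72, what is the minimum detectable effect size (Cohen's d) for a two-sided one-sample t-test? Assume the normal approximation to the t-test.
d ≈ 0.23

Minimum detectable effect (one-sample t-test, normal approximation):
d = (z_{α/2} + z_β) / √n
d = (1.960 + 0.583) / √122
d = 2.543 / 11.045
d ≈ 0.23

By Cohen's convention (0.2 small / 0.5 medium / 0.8 large): small effect.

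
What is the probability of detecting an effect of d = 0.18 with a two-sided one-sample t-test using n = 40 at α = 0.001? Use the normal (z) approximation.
Power ≈ 0.02

Power calculation (one-sample t-test, normal approximation):
z_β = d · √n - z_{α/2}
z_β = 0.18 · √40 - 3.291
z_β = 0.18 · 6.325 - 3.291
z_β = -2.152

Power = Φ(z_β) = Φ(-2.152) ≈ 0.016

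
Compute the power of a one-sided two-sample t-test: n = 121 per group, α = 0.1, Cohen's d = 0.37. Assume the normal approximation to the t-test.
Power ≈ 0.94

Power calculation (two-sample t-test, normal approximation):
z_β = d · √(n/2) - z_α
z_β = 0.37 · √(121/2) - 1.282
z_β = 0.37 · 7.778 - 1.282
z_β = 1.596

Power = Φ(z_β) = Φ(1.596) ≈ 0.945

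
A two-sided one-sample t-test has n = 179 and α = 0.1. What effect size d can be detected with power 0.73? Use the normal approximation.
d ≈ 0.17

Minimum detectable effect (one-sample t-test, normal approximation):
d = (z_{α/2} + z_β) / √n
d = (1.645 + 0.613) / √179
d = 2.258 / 13.379
d ≈ 0.17

By Cohen's convention (0.2 small / 0.5 medium / 0.8 large): very small effect.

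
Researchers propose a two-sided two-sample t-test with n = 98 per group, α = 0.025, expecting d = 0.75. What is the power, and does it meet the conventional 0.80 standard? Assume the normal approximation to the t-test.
Power ≈ 1.00; the study is adequately powered (power ≥ 0.80)

Power calculation (two-sample t-test, normal approximation):
z_β = d · √(n/2) - z_{α/2}
z_β = 0.75 · √(98/2) - 2.241
z_β = 0.75 · 7.000 - 2.241
z_β = 3.009

Power = Φ(z_β) = Φ(3.009) ≈ 0.999

Effect size d = 0.75 is medium by Cohen's convention (0.2/0.5/0.8).

Threshold: power ≥ 0.80 is conventionally adequate.
Power ≈ 1.00 → the study is adequately powered (power ≥ 0.80).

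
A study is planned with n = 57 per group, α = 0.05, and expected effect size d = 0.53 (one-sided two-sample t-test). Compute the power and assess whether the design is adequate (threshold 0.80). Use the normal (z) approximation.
Power ≈ 0.88; the study is adequately powered (power ≥ 0.80)

Power calculation (two-sample t-test, normal approximation):
z_β = d · √(n/2) - z_α
z_β = 0.53 · √(57/2) - 1.645
z_β = 0.53 · 5.339 - 1.645
z_β = 1.185

Power = Φ(z_β) = Φ(1.185) ≈ 0.882

Effect size d = 0.53 is medium by Cohen's convention (0.2/0.5/0.8).

Threshold: power ≥ 0.80 is conventionally adequate.
Power ≈ 0.88 → the study is adequately powered (power ≥ 0.80).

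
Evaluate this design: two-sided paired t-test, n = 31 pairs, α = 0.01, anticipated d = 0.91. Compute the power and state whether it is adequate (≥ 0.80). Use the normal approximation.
Power ≈ 0.99; the study is adequately powered (power ≥ 0.80)

Power calculation (paired t-test, normal approximation):
z_β = d · √n - z_{α/2}
z_β = 0.91 · √31 - 2.576
z_β = 0.91 · 5.568 - 2.576
z_β = 2.491

Power = Φ(z_β) = Φ(2.491) ≈ 0.994

Effect size d = 0.91 is large by Cohen's convention (0.2/0.5/0.8).

Threshold: power ≥ 0.80 is conventionally adequate.
Power ≈ 0.99 → the study is adequately powered (power ≥ 0.80).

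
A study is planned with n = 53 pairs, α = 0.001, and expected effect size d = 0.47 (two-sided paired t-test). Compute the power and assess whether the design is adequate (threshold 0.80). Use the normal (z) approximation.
Power ≈ 0.55; the study is underpowered (power < 0.80)

Power calculation (paired t-test, normal approximation):
z_β = d · √n - z_{α/2}
z_β = 0.47 · √53 - 3.291
z_β = 0.47 · 7.280 - 3.291
z_β = 0.131

Power = Φ(z_β) = Φ(0.131) ≈ 0.552

Effect size d = 0.47 is small by Cohen's convention (0.2/0.5/0.8).

Threshold: power ≥ 0.80 is conventionally adequate.
Power ≈ 0.55 → the study is underpowered (power < 0.80).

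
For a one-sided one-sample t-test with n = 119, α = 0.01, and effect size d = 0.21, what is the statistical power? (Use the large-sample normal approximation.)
Power ≈ 0.49

Power calculation (one-sample t-test, normal approximation):
z_β = d · √n - z_α
z_β = 0.21 · √119 - 2.326
z_β = 0.21 · 10.909 - 2.326
z_β = -0.036

Power = Φ(z_β) = Φ(-0.036) ≈ 0.486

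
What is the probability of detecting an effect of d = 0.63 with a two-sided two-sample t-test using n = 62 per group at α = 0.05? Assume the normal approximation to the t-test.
Power ≈ 0.94

Power calculation (two-sample t-test, normal approximation):
z_β = d · √(n/2) - z_{α/2}
z_β = 0.63 · √(62/2) - 1.960
z_β = 0.63 · 5.568 - 1.960
z_β = 1.548

Power = Φ(z_β) = Φ(1.548) ≈ 0.939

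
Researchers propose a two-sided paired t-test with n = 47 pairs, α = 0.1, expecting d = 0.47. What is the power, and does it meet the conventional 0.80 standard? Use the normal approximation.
Power ≈ 0.94; the study is adequately powered (power ≥ 0.80)

Power calculation (paired t-test, normal approximation):
z_β = d · √n - z_{α/2}
z_β = 0.47 · √47 - 1.645
z_β = 0.47 · 6.856 - 1.645
z_β = 1.577

Power = Φ(z_β) = Φ(1.577) ≈ 0.943

Effect size d = 0.47 is small by Cohen's convention (0.2/0.5/0.8).

Threshold: power ≥ 0.80 is conventionally adequate.
Power ≈ 0.94 → the study is adequately powered (power ≥ 0.80).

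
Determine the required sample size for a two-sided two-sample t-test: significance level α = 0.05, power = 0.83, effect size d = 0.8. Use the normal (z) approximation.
n = 27 per group

Sample size formula (two-sample t-test, normal approximation):
n = 2 · ((z_{α/2} + z_β) / d)²

z_{α/2} = 1.960 (for α = 0.05, two-sided)
z_β = 0.954 (for power = 0.83)
d = 0.8

n = 2 · ((1.960 + 0.954) / 0.8)²
n = 2 · (3.643)²
n ≈ 26.54
Round up to the next whole number: n = 27 per group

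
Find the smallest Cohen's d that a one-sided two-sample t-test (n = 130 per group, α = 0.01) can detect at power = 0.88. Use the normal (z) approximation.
d ≈ 0.43

Minimum detectable effect (two-sample t-test, normal approximation):
d = (z_α + z_β) / √(n/2)
d = (2.326 + 1.175) / √(130/2)
d = 3.501 / 8.062
d ≈ 0.43

By Cohen's convention (0.2 small / 0.5 medium / 0.8 large): small effect.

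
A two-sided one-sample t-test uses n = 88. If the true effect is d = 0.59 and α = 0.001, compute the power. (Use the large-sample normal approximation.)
Power ≈ 0.99

Power calculation (one-sample t-test, normal approximation):
z_β = d · √n - z_{α/2}
z_β = 0.59 · √88 - 3.291
z_β = 0.59 · 9.381 - 3.291
z_β = 2.244

Power = Φ(z_β) = Φ(2.244) ≈ 0.988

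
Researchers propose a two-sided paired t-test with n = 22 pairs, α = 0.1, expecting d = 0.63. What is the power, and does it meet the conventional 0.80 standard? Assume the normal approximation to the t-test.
Power ≈ 0.90; the study is adequately powered (power ≥ 0.80)

Power calculation (paired t-test, normal approximation):
z_β = d · √n - z_{α/2}
z_β = 0.63 · √22 - 1.645
z_β = 0.63 · 4.690 - 1.645
z_β = 1.310

Power = Φ(z_β) = Φ(1.310) ≈ 0.905

Effect size d = 0.63 is medium by Cohen's convention (0.2/0.5/0.8).

Threshold: power ≥ 0.80 is conventionally adequate.
Power ≈ 0.90 → the study is adequately powered (power ≥ 0.80).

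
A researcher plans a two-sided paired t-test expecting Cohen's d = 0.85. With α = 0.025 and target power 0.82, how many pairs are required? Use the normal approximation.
n = 14 pairs

Sample size formula (paired t-test, normal approximation):
n = ((z_{α/2} + z_β) / d)²

z_{α/2} = 2.241 (for α = 0.025, two-sided)
z_β = 0.915 (for power = 0.82)
d = 0.85

n = ((2.241 + 0.915) / 0.85)²
n = (3.713)²
n ≈ 13.79
Round up to the next whole number: n = 14 pairs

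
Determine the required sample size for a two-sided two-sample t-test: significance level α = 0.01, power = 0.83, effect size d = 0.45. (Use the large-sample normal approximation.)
n = 124 per group

Sample size formula (two-sample t-test, normal approximation):
n = 2 · ((z_{α/2} + z_β) / d)²

z_{α/2} = 2.576 (for α = 0.01, two-sided)
z_β = 0.954 (for power = 0.83)
d = 0.45

n = 2 · ((2.576 + 0.954) / 0.45)²
n = 2 · (7.844)²
n ≈ 123.06
Round up to the next whole number: n = 124 per group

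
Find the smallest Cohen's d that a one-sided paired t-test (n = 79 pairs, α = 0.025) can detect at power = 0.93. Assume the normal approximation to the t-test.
d ≈ 0.39

Minimum detectable effect (paired t-test, normal approximation):
d = (z_α + z_β) / √n
d = (1.960 + 1.476) / √79
d = 3.436 / 8.888
d ≈ 0.39

By Cohen's convention (0.2 small / 0.5 medium / 0.8 large): small effect.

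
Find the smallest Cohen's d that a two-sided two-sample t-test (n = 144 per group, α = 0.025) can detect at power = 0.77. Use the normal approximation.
d ≈ 0.35

Minimum detectable effect (two-sample t-test, normal approximation):
d = (z_{α/2} + z_β) / √(n/2)
d = (2.241 + 0.739) / √(144/2)
d = 2.980 / 8.485
d ≈ 0.35

By Cohen's convention (0.2 small / 0.5 medium / 0.8 large): small effect.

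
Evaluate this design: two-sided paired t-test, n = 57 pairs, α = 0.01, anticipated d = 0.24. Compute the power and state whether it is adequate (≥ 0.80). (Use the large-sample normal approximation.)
Power ≈ 0.22; the study is underpowered (power < 0.80)

Power calculation (paired t-test, normal approximation):
z_β = d · √n - z_{α/2}
z_β = 0.24 · √57 - 2.576
z_β = 0.24 · 7.550 - 2.576
z_β = -0.764

Power = Φ(z_β) = Φ(-0.764) ≈ 0.222

Effect size d = 0.24 is small by Cohen's convention (0.2/0.5/0.8).

Threshold: power ≥ 0.80 is conventionally adequate.
Power ≈ 0.22 → the study is underpowered (power < 0.80).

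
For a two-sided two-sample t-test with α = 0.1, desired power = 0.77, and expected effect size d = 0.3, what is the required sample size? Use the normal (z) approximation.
n = 127 per group

Sample size formula (two-sample t-test, normal approximation):
n = 2 · ((z_{α/2} + z_β) / d)²

z_{α/2} = 1.645 (for α = 0.1, two-sided)
z_β = 0.739 (for power = 0.77)
d = 0.3

n = 2 · ((1.645 + 0.739) / 0.3)²
n = 2 · (7.947)²
n ≈ 126.31
Round up to the next whole number: n = 127 per group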